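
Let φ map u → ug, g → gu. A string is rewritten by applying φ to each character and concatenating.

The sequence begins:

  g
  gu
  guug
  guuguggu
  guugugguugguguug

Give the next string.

Rewriting the 16 symbols of guugugguugguguug one by one yields gu ug ug gu ug gu gu ug ug gu gu ug gu ug ug gu; concatenated:

guugugguugguguugugguguugguuguggu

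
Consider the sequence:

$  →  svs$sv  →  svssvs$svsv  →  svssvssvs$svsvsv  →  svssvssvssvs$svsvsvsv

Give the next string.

svssvssvssvssvs$svsvsvsvsv

s(k+1) = svs·s(k)·sv, so each term gains svs as a prefix and sv as a suffix.
So the next term is svs·svssvssvssvs$svsvsvsv·sv.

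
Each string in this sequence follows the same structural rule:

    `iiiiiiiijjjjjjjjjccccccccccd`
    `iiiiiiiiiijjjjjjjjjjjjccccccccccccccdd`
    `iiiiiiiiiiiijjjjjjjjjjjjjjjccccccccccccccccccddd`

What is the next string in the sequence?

Term n consists of 2n+2 i's, followed by 3n j's, followed by 4n-2 c's, followed by n-2 d's, where the shown terms are n = 3, 4, 5.
For the next term, n = 6, so the run lengths are 14, 18, 22, 4.

iiiiiiiiiiiiiijjjjjjjjjjjjjjjjjjccccccccccccccccccccccdddd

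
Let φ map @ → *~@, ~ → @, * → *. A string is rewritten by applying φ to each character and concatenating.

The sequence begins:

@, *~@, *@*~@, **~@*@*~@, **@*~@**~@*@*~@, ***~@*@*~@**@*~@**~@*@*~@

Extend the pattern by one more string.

***@*~@**~@*@*~@***~@*@*~@**@*~@**~@*@*~@

φ(***~@*@*~@**@*~@**~@*@*~@) expands symbol-by-symbol to * * * @ *~@ * *~@ * @ *~@ * * *~@ * @ *~@ * * @ *~@ * *~@ * @ *~@; joining the 25 pieces gives the next term.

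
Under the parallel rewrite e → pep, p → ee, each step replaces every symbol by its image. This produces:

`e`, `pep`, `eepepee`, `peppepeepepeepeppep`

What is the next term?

Rewriting the 19 symbols of peppepeepepeepeppep one by one yields ee pep ee ee pep ee pep pep ee pep ee pep pep ee pep ee ee pep ee; concatenated:

eepepeeeepepeepeppepeepepeepeppepeepepeeeepepee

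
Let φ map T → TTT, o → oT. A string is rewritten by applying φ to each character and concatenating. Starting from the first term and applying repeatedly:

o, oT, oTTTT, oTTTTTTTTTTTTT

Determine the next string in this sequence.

oTTTTTTTTTTTTTTTTTTTTTTTTTTTTTTTTTTTTTTTT

Applying the rule to each of the 14 symbols of oTTTTTTTTTTTTT gives the pieces oT TTT TTT TTT TTT TTT TTT TTT TTT TTT TTT TTT TTT TTT, which concatenate to the answer.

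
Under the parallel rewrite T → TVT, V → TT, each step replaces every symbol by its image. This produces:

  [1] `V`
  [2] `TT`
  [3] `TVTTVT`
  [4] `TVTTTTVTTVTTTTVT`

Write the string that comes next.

TVTTTTVTTVTTVTTVTTTTVTTVTTTTVTTVTTVTTVTTTTVT

φ(TVTTTTVTTVTTTTVT) expands symbol-by-symbol to TVT TT TVT TVT TVT TVT TT TVT TVT TT TVT TVT TVT TVT TT TVT; joining the 16 pieces gives the next term.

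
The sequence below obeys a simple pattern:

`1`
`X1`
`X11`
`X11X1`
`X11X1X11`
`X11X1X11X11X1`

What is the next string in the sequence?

This is a Fibonacci-style word recurrence s(k) = s(k−1)·s(k−2): e.g. X1·1 = X11.
Continuing: X11X1X11X11X1 · X11X1X11 gives term 7.

X11X1X11X11X1X11X1X11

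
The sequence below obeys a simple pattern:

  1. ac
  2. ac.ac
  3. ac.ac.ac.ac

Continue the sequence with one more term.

s(k+1) = s(k)·.·s(k) — each term doubles the last with '.' between the halves.
Doubling ac.ac.ac.ac with '.' between the halves:

ac.ac.ac.ac.ac.ac.ac.ac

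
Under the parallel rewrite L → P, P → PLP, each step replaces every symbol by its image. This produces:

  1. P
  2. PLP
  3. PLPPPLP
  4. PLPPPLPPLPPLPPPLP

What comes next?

PLPPPLPPLPPLPPPLPPLPPPLPPLPPPLPPLPPLPPPLP

Applying the rule to each of the 17 symbols of PLPPPLPPLPPLPPPLP gives the pieces PLP P PLP PLP PLP P PLP PLP P PLP PLP P PLP PLP PLP P PLP, which concatenate to the answer.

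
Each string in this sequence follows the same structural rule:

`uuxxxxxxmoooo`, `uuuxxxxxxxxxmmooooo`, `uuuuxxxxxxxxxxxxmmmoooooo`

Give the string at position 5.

uuuuuuxxxxxxxxxxxxxxxxxxmmmmmoooooooo

The n-th term is n u's then 3n x's then n-1 m's then n+2 o's, where the shown terms are n = 2, 3, 4.
At n = 6 the blocks have lengths 6, 18, 5, 8.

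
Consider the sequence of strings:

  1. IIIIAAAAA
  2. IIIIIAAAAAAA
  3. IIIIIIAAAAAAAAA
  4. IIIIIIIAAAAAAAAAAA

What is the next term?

The n-th term is n+1 I's then 2n-1 A's, where the shown terms are n = 3, 4, 5, 6.
For the next term, n = 7, so the run lengths are 8, 13.

IIIIIIIIAAAAAAAAAAAAA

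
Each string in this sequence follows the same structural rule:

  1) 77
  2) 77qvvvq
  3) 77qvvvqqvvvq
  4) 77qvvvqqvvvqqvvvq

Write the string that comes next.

77qvvvqqvvvqqvvvqqvvvq

The strings grow by a fixed suffix qvvvq each time.
One more step from 77qvvvqqvvvqqvvvq gives the answer.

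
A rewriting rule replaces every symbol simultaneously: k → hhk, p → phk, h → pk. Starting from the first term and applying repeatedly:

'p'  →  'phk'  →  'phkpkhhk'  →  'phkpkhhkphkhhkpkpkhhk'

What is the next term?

Applying the rule to each of the 21 symbols of phkpkhhkphkhhkpkpkhhk gives the pieces phk pk hhk phk hhk pk pk hhk phk pk hhk pk pk hhk phk hhk phk hhk pk pk hhk, which concatenate to the answer.

phkpkhhkphkhhkpkpkhhkphkpkhhkpkpkhhkphkhhkphkhhkpkpkhhk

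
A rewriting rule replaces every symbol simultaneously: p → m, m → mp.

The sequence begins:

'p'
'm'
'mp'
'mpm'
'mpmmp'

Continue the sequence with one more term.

mpmmpmpm

Apply φ to mpmmp symbol by symbol: m→mp, p→m, m→mp, m→mp, p→m; joined: mp m mp mp m.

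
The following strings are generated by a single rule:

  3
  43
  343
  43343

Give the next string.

From term 3 onward, concatenate the second-to-last term with the last: 3·43 = 343, 43·343 = 43343, …
The next term joins 343 and 43343.

34343343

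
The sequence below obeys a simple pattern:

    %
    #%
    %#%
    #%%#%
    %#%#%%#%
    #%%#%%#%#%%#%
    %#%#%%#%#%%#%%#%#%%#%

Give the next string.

Each term (from the third on) is the two preceding terms concatenated in order: term 3 = %·#% = %#%.
Continuing: #%%#%%#%#%%#% · %#%#%%#%#%%#%%#%#%%#% gives term 8.

#%%#%%#%#%%#%%#%#%%#%#%%#%%#%#%%#%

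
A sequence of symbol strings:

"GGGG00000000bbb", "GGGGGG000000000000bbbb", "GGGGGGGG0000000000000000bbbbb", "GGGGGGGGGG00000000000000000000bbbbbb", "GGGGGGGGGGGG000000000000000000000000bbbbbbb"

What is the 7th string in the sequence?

Each string has the form G^{2n} 0^{4n} b^{n+1}, where the shown terms are n = 2, 3, 4, 5, 6.
For term 7, n = 8, so the run lengths are 16, 32, 9.

GGGGGGGGGGGGGGGG00000000000000000000000000000000bbbbbbbbb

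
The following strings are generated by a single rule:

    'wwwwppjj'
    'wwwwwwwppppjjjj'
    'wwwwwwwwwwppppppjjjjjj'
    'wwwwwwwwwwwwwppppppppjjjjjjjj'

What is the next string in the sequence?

Term n consists of 3n+1 w's, followed by 2n p's, followed by 2n j's (n = 1, 2, …).
For the next term, n = 5, so the run lengths are 16, 10, 10.

wwwwwwwwwwwwwwwwppppppppppjjjjjjjjjj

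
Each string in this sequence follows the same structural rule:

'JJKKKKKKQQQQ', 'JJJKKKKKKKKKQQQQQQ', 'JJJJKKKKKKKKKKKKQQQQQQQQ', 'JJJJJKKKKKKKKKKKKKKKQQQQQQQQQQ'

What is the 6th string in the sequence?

JJJJJJJKKKKKKKKKKKKKKKKKKKKKQQQQQQQQQQQQQQ

Reading off run lengths: J runs 2, 3, 4, 5; K runs 6, 9, 12, 15; Q runs 4, 6, 8, 10 — each is linear in n, where the shown terms are n = 2, 3, 4, 5.
At n = 7 the blocks have lengths 7, 21, 14.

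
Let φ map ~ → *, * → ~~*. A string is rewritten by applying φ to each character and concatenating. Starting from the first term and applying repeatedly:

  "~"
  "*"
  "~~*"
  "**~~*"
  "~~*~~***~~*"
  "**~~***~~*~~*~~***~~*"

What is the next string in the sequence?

~~*~~***~~*~~*~~***~~***~~***~~*~~*~~***~~*

Replace each of the 21 characters of **~~***~~*~~*~~***~~* in place — ~~* ~~* * * ~~* ~~* ~~* * * ~~* * * ~~* * * ~~* ~~* ~~* * * ~~* — and concatenate.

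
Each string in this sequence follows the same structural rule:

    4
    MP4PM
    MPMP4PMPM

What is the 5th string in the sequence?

MPMPMPMP4PMPMPMPM

Each term wraps the previous one in MP on the left and PM on the right.
From MPMP4PMPM, 2 further steps: MPMP4PMPM → MPMPMP4PMPMPM → (answer).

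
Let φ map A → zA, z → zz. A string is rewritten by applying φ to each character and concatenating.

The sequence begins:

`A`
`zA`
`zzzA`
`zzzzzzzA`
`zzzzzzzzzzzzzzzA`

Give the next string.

Replace each of the 16 characters of zzzzzzzzzzzzzzzA in place — zz zz zz zz zz zz zz zz zz zz zz zz zz zz zz zA — and concatenate.

zzzzzzzzzzzzzzzzzzzzzzzzzzzzzzzA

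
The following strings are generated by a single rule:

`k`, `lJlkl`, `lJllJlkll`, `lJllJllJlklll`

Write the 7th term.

Each term wraps the previous one in lJl on the left and l on the right.
From lJllJllJlklll, 3 further steps: lJllJllJlklll → lJllJllJllJlkllll → lJllJllJllJllJlklllll → (answer).

lJllJllJllJllJllJlkllllll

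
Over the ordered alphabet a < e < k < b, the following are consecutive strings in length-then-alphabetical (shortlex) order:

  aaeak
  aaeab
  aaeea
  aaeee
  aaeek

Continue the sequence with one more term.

Find the rightmost character of aaeek below b, bump it to the next letter, and reset everything to its right to a.

aaeeb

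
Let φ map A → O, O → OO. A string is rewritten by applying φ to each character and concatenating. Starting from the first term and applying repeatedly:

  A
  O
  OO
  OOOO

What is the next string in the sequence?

OOOOOOOO

Expanding OOOO: O→OO, O→OO, O→OO, O→OO. Concatenated: OO OO OO OO.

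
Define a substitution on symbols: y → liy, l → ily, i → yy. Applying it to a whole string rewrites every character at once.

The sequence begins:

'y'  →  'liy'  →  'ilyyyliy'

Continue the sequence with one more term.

Rewriting each symbol of ilyyyliy: i→yy, l→ily, y→liy, y→liy, y→liy, l→ily, i→yy, y→liy, which concatenates to yy ily liy liy liy ily yy liy.

yyilyliyliyliyilyyyliy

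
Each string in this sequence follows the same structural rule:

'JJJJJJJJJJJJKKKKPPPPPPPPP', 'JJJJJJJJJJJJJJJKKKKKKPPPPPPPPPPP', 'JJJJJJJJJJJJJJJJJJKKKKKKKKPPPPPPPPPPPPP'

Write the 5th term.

Term n consists of 3n+3 J's, followed by 2n-2 K's, followed by 2n+3 P's, where the shown terms are n = 3, 4, 5.
At n = 7 the blocks have lengths 24, 12, 17.

JJJJJJJJJJJJJJJJJJJJJJJJKKKKKKKKKKKKPPPPPPPPPPPPPPPPP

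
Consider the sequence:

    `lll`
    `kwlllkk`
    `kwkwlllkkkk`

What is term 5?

kwkwkwkwlllkkkkkkkk

Every step adds kw to the front and kk to the end of the previous string.
From kwkwlllkkkk, 2 further steps: kwkwlllkkkk → kwkwkwlllkkkkkk → (answer).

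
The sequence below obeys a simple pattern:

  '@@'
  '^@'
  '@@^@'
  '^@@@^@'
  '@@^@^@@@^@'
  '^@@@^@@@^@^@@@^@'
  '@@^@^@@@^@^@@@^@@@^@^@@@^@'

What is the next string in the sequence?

^@@@^@@@^@^@@@^@@@^@^@@@^@^@@@^@@@^@^@@@^@

This is a Fibonacci-style word recurrence s(k) = s(k−2)·s(k−1): e.g. @@·^@ = @@^@.
The next term joins ^@@@^@@@^@^@@@^@ and @@^@^@@@^@^@@@^@@@^@^@@@^@.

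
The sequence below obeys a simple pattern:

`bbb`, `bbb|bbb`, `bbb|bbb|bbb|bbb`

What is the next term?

Each string is two copies of the previous one joined by '|'.
One more doubling of bbb|bbb|bbb|bbb gives the answer.

bbb|bbb|bbb|bbb|bbb|bbb|bbb|bbb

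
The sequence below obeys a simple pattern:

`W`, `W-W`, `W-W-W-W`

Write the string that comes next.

Each string is two copies of the previous one joined by '-'.
Doubling W-W-W-W with '-' between the halves:

W-W-W-W-W-W-W-W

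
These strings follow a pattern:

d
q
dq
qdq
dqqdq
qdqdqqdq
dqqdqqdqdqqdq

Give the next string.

qdqdqqdqdqqdqqdqdqqdq

From term 3 onward, concatenate the second-to-last term with the last: d·q = dq, q·dq = qdq, …
Continuing: qdqdqqdq · dqqdqqdqdqqdq gives term 8.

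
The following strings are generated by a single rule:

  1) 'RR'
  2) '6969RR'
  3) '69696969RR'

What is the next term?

Each term is the previous one with 6969 prepended.
Applying this once more to 69696969RR:

696969696969RR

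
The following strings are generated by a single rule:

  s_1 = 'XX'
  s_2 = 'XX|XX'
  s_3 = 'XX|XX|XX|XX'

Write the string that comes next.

XX|XX|XX|XX|XX|XX|XX|XX

s(k+1) = s(k)·|·s(k) — each term doubles the last with '|' between the halves.
One more doubling of XX|XX|XX|XX gives the answer.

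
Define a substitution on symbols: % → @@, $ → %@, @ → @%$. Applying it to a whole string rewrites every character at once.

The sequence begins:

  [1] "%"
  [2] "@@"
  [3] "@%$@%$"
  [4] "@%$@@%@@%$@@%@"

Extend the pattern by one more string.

Replace each of the 14 characters of @%$@@%@@%$@@%@ in place — @%$ @@ %@ @%$ @%$ @@ @%$ @%$ @@ %@ @%$ @%$ @@ @%$ — and concatenate.

@%$@@%@@%$@%$@@@%$@%$@@%@@%$@%$@@@%$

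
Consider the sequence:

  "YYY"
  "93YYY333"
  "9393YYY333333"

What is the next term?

Each term wraps the previous one in 93 on the left and 333 on the right.
Applying this once more to 9393YYY333333:

939393YYY333333333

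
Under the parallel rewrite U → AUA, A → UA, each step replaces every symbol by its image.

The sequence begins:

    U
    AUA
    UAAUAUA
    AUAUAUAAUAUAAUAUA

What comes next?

Replace each of the 17 characters of AUAUAUAAUAUAAUAUA in place — UA AUA UA AUA UA AUA UA UA AUA UA AUA UA UA AUA UA AUA UA — and concatenate.

UAAUAUAAUAUAAUAUAUAAUAUAAUAUAUAAUAUAAUAUA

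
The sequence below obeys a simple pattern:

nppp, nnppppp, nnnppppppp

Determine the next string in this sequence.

nnnnppppppppp

Term n consists of n-1 n's, followed by 2n-1 p's, where the shown terms are n = 2, 3, 4.
At n = 5 the blocks have lengths 4, 9.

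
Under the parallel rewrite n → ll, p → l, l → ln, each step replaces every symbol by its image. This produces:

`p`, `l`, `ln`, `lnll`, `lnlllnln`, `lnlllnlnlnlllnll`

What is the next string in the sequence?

Replace each of the 16 characters of lnlllnlnlnlllnll in place — ln ll ln ln ln ll ln ll ln ll ln ln ln ll ln ln — and concatenate.

lnlllnlnlnlllnlllnlllnlnlnlllnln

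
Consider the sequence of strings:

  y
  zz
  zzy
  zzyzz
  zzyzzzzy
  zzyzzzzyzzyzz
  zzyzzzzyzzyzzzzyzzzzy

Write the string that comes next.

Each term (from the third on) is the previous term followed by the one before it: term 3 = zz·y = zzy.
The next term joins zzyzzzzyzzyzzzzyzzzzy and zzyzzzzyzzyzz.

zzyzzzzyzzyzzzzyzzzzyzzyzzzzyzzyzz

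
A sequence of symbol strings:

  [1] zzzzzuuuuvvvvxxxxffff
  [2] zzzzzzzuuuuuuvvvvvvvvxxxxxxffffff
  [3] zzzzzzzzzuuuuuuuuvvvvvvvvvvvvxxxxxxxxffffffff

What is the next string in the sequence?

zzzzzzzzzzzuuuuuuuuuuvvvvvvvvvvvvvvvvxxxxxxxxxxffffffffff

Each string has the form z^{2n+3} u^{2n+2} v^{4n} x^{2n+2} f^{2n+2} (n = 1, 2, …).
For the next term, n = 4, so the run lengths are 11, 10, 16, 10, 10.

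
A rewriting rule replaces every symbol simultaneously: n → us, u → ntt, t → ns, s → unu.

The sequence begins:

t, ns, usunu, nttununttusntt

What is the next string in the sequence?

Replace each of the 14 characters of nttununttusntt in place — us ns ns ntt us ntt us ns ns ntt unu us ns ns — and concatenate.

usnsnsnttusnttusnsnsnttunuusnsns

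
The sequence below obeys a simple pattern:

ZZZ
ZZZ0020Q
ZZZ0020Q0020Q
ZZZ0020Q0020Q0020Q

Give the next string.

Every step adds 0020Q to the end: s(k+1) = s(k)·0020Q.
One more step from ZZZ0020Q0020Q0020Q gives the answer.

ZZZ0020Q0020Q0020Q0020Q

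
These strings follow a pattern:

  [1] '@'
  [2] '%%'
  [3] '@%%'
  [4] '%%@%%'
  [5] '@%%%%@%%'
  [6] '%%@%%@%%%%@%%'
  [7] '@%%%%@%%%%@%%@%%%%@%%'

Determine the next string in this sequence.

%%@%%@%%%%@%%@%%%%@%%%%@%%@%%%%@%%

From term 3 onward, concatenate the second-to-last term with the last: @·%% = @%%, %%·@%% = %%@%%, …
So term 8 is %%@%%@%%%%@%%·@%%%%@%%%%@%%@%%%%@%%.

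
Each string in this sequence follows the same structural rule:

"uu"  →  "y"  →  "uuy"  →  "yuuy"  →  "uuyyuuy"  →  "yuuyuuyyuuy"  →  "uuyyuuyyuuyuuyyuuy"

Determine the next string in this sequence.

yuuyuuyyuuyuuyyuuyyuuyuuyyuuy

Each term (from the third on) is the two preceding terms concatenated in order: term 3 = uu·y = uuy.
So term 8 is yuuyuuyyuuy·uuyyuuyyuuyuuyyuuy.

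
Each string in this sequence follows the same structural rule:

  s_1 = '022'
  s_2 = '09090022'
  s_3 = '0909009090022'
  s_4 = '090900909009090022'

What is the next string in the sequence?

The strings grow by a fixed prefix 09090 each time.
So the next term is 09090·090900909009090022.

09090090900909009090022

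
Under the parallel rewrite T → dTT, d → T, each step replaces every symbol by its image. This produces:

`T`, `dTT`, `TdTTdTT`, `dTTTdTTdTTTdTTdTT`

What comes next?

TdTTdTTdTTTdTTdTTTdTTdTTdTTTdTTdTTTdTTdTT

Replace each of the 17 characters of dTTTdTTdTTTdTTdTT in place — T dTT dTT dTT T dTT dTT T dTT dTT dTT T dTT dTT T dTT dTT — and concatenate.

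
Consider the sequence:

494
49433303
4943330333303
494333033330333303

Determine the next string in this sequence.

49433303333033330333303

Each term is the previous one with 33303 appended.
So the next term is 494333033330333303·33303.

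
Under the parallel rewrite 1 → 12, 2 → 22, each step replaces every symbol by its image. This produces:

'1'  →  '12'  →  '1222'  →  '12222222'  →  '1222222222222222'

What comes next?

Applying the rule to each of the 16 symbols of 1222222222222222 gives the pieces 12 22 22 22 22 22 22 22 22 22 22 22 22 22 22 22, which concatenate to the answer.

12222222222222222222222222222222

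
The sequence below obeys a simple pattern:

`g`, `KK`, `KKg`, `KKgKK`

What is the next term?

From term 3 onward, concatenate the last term with the second-to-last: KK·g = KKg, KKg·KK = KKgKK, …
Continuing: KKgKK · KKg gives term 5.

KKgKKKKg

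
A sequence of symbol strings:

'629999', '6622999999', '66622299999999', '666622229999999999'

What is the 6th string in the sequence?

Term n consists of n 6's, followed by n 2's, followed by 2n+2 9's (n = 1, 2, …).
Setting n = 6 gives 6, 6, 14 characters in each block.

66666622222299999999999999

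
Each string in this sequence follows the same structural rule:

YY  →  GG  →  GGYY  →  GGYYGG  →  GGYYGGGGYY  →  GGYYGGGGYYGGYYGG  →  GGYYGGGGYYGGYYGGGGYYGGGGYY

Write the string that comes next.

GGYYGGGGYYGGYYGGGGYYGGGGYYGGYYGGGGYYGGYYGG

Each term (from the third on) is the previous term followed by the one before it: term 3 = GG·YY = GGYY.
So term 8 is GGYYGGGGYYGGYYGGGGYYGGGGYY·GGYYGGGGYYGGYYGG.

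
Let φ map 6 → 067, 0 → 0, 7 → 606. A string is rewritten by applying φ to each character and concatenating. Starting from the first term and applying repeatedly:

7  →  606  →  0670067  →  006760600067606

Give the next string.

0006760606700670000676060670067

Applying the rule to each of the 15 symbols of 006760600067606 gives the pieces 0 0 067 606 067 0 067 0 0 0 067 606 067 0 067, which concatenate to the answer.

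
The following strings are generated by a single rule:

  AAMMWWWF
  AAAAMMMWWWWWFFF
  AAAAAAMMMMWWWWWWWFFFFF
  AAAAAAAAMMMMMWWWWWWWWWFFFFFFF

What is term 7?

AAAAAAAAAAAAAAMMMMMMMMWWWWWWWWWWWWWWWFFFFFFFFFFFFF

Reading off run lengths: A runs 2, 4, 6, 8; M runs 2, 3, 4, 5; W runs 3, 5, 7, 9; F runs 1, 3, 5, 7 — each is linear in n (n = 1, 2, …).
Setting n = 7 gives 14, 8, 15, 13 characters in each block.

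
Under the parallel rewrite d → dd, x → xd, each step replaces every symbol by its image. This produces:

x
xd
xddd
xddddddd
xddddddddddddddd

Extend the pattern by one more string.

Rewriting the 16 symbols of xddddddddddddddd one by one yields xd dd dd dd dd dd dd dd dd dd dd dd dd dd dd dd; concatenated:

xddddddddddddddddddddddddddddddd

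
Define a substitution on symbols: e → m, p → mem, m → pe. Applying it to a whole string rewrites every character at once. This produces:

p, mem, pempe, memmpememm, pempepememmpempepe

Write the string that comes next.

Rewriting the 18 symbols of pempepememmpempepe one by one yields mem m pe mem m mem m pe m pe pe mem m pe mem m mem m; concatenated:

memmpememmmemmpempepememmpememmmemm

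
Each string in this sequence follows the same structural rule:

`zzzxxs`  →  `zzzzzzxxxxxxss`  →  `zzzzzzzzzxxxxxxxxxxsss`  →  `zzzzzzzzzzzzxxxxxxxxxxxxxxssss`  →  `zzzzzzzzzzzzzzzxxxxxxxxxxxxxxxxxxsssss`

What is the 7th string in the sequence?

Reading off run lengths: z runs 3, 6, 9, 12, 15; x runs 2, 6, 10, 14, 18; s runs 1, 2, 3, 4, 5 — each is linear in n (n = 1, 2, …).
At n = 7 the blocks have lengths 21, 26, 7.

zzzzzzzzzzzzzzzzzzzzzxxxxxxxxxxxxxxxxxxxxxxxxxxsssssss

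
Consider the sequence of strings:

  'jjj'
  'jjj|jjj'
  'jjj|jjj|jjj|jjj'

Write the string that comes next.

jjj|jjj|jjj|jjj|jjj|jjj|jjj|jjj

Each string is two copies of the previous one joined by '|'.
One more doubling of jjj|jjj|jjj|jjj gives the answer.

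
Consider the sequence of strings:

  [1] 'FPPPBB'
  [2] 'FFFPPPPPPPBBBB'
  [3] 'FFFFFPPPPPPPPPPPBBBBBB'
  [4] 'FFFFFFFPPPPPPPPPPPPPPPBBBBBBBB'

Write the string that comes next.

Term n consists of 2n-1 F's, followed by 4n-1 P's, followed by 2n B's (n = 1, 2, …).
At n = 5 the blocks have lengths 9, 19, 10.

FFFFFFFFFPPPPPPPPPPPPPPPPPPPBBBBBBBBBB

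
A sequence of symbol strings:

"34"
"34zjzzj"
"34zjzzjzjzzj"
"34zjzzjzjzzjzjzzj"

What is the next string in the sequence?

Every step adds zjzzj to the end: s(k+1) = s(k)·zjzzj.
Applying this once more to 34zjzzjzjzzjzjzzj:

34zjzzjzjzzjzjzzjzjzzj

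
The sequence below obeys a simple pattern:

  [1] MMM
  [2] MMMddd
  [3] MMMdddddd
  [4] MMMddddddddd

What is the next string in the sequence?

Each term is the previous one with ddd appended.
Applying this once more to MMMddddddddd:

MMMdddddddddddd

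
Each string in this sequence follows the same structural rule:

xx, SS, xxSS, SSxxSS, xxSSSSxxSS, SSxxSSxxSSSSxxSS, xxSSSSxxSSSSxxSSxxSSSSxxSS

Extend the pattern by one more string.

SSxxSSxxSSSSxxSSxxSSSSxxSSSSxxSSxxSSSSxxSS

From term 3 onward, concatenate the second-to-last term with the last: xx·SS = xxSS, SS·xxSS = SSxxSS, …
Continuing: SSxxSSxxSSSSxxSS · xxSSSSxxSSSSxxSSxxSSSSxxSS gives term 8.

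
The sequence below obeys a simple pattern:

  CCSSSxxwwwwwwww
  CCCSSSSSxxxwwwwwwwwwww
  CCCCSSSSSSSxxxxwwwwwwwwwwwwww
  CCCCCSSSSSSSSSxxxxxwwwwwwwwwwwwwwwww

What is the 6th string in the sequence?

CCCCCCCSSSSSSSSSSSSSxxxxxxxwwwwwwwwwwwwwwwwwwwwwww

Reading off run lengths: C runs 2, 3, 4, 5; S runs 3, 5, 7, 9; x runs 2, 3, 4, 5; w runs 8, 11, 14, 17 — each is linear in n, where the shown terms are n = 2, 3, 4, 5.
At n = 7 the blocks have lengths 7, 13, 7, 23.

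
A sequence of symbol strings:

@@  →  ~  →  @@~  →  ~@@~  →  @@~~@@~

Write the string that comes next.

From term 3 onward, concatenate the second-to-last term with the last: @@·~ = @@~, ~·@@~ = ~@@~, …
The next term joins ~@@~ and @@~~@@~.

~@@~@@~~@@~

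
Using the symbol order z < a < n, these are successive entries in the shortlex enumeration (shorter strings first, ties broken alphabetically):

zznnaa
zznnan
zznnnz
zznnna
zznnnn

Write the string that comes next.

zazzzz

Find the rightmost character of zznnnn below n, bump it to the next letter, and reset everything to its right to z.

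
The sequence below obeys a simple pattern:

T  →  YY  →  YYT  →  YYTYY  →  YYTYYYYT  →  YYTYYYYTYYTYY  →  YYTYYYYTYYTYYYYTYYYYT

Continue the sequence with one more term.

From term 3 onward, concatenate the last term with the second-to-last: YY·T = YYT, YYT·YY = YYTYY, …
Continuing: YYTYYYYTYYTYYYYTYYYYT · YYTYYYYTYYTYY gives term 8.

YYTYYYYTYYTYYYYTYYYYTYYTYYYYTYYTYY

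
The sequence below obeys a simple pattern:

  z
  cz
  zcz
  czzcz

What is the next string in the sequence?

Each term (from the third on) is the two preceding terms concatenated in order: term 3 = z·cz = zcz.
The next term joins zcz and czzcz.

zczczzcz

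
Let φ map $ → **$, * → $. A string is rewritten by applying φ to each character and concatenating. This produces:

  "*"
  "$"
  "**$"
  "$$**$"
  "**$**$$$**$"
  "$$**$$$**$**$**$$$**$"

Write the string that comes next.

**$**$$$**$**$**$$$**$$$**$$$**$**$**$$$**$

Replace each of the 21 characters of $$**$$$**$**$**$$$**$ in place — **$ **$ $ $ **$ **$ **$ $ $ **$ $ $ **$ $ $ **$ **$ **$ $ $ **$ — and concatenate.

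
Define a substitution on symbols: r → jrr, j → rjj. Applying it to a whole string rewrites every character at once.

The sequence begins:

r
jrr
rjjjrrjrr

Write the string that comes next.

jrrrjjrjjrjjjrrjrrrjjjrrjrr

Rewriting each symbol of rjjjrrjrr: r→jrr, j→rjj, j→rjj, j→rjj, r→jrr, r→jrr, j→rjj, r→jrr, r→jrr, which concatenates to jrr rjj rjj rjj jrr jrr rjj jrr jrr.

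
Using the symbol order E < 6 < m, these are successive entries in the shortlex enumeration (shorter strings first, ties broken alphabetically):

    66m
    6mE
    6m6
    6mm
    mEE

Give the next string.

mE6

Treat mEE as a base-3 numeral over the given alphabet and add one, carrying through any trailing m's.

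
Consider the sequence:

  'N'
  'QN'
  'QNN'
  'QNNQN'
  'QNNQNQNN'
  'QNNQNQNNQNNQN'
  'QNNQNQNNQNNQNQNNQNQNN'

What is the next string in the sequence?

Each term (from the third on) is the previous term followed by the one before it: term 3 = QN·N = QNN.
The next term joins QNNQNQNNQNNQNQNNQNQNN and QNNQNQNNQNNQN.

QNNQNQNNQNNQNQNNQNQNNQNNQNQNNQNNQN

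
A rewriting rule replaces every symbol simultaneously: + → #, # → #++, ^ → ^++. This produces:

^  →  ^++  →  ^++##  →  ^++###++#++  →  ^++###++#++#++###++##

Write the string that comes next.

^++###++#++#++###++###++###++#++#++###++#++

Applying the rule to each of the 21 symbols of ^++###++#++#++###++## gives the pieces ^++ # # #++ #++ #++ # # #++ # # #++ # # #++ #++ #++ # # #++ #++, which concatenate to the answer.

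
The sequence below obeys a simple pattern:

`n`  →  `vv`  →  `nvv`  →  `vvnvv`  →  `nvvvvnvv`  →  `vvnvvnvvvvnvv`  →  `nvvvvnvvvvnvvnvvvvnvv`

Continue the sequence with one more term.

Each term (from the third on) is the two preceding terms concatenated in order: term 3 = n·vv = nvv.
So term 8 is vvnvvnvvvvnvv·nvvvvnvvvvnvvnvvvvnvv.

vvnvvnvvvvnvvnvvvvnvvvvnvvnvvvvnvv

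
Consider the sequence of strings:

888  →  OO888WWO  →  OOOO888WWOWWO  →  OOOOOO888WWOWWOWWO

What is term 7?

Each term wraps the previous one in OO on the left and WWO on the right.
From OOOOOO888WWOWWOWWO, 3 further steps: OOOOOO888WWOWWOWWO → OOOOOOOO888WWOWWOWWOWWO → OOOOOOOOOO888WWOWWOWWOWWOWWO → (answer).

OOOOOOOOOOOO888WWOWWOWWOWWOWWOWWO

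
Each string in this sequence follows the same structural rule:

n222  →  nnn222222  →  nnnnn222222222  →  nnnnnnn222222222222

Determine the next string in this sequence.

Term n consists of 2n-1 n's, followed by 3n 2's (n = 1, 2, …).
For the next term, n = 5, so the run lengths are 9, 15.

nnnnnnnnn222222222222222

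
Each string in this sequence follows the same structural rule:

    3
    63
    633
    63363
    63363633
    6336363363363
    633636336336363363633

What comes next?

6336363363363633636336336363363363

Each term (from the third on) is the previous term followed by the one before it: term 3 = 63·3 = 633.
So term 8 is 633636336336363363633·6336363363363.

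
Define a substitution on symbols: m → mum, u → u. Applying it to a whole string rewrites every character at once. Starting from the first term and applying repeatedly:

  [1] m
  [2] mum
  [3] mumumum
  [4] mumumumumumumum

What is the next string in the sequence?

mumumumumumumumumumumumumumumum

Replace each of the 15 characters of mumumumumumumum in place — mum u mum u mum u mum u mum u mum u mum u mum — and concatenate.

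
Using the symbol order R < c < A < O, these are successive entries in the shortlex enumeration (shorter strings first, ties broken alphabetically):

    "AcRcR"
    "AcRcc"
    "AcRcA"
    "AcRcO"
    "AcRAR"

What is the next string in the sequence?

Treat AcRAR as a base-4 numeral over the given alphabet and add one, carrying through any trailing O's.

AcRAc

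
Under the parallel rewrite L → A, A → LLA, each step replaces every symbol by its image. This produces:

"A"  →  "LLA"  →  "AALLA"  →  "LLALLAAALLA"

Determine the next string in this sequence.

Apply φ to LLALLAAALLA symbol by symbol: L→A, L→A, A→LLA, L→A, L→A, A→LLA, A→LLA, A→LLA, L→A, L→A, A→LLA; joined: A A LLA A A LLA LLA LLA A A LLA.

AALLAAALLALLALLAAALLA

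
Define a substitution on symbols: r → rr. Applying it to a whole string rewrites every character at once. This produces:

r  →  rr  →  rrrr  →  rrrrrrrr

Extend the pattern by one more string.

rrrrrrrrrrrrrrrr

Expanding rrrrrrrr: r→rr, r→rr, r→rr, r→rr, r→rr, r→rr, r→rr, r→rr. Concatenated: rr rr rr rr rr rr rr rr.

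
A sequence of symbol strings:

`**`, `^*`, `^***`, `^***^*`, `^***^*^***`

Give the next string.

From term 3 onward, concatenate the last term with the second-to-last: ^*·** = ^***, ^***·^* = ^***^*, …
So term 6 is ^***^*^***·^***^*.

^***^*^***^***^*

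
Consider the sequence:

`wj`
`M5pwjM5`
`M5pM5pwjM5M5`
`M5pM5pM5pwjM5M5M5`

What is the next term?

M5pM5pM5pM5pwjM5M5M5M5

s(k+1) = M5p·s(k)·M5, so each term gains M5p as a prefix and M5 as a suffix.
So the next term is M5p·M5pM5pM5pwjM5M5M5·M5.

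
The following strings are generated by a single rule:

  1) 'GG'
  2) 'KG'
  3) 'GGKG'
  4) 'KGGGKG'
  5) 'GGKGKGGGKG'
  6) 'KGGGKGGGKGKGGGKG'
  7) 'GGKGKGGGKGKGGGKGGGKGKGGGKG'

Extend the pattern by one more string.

KGGGKGGGKGKGGGKGGGKGKGGGKGKGGGKGGGKGKGGGKG

Each term (from the third on) is the two preceding terms concatenated in order: term 3 = GG·KG = GGKG.
So term 8 is KGGGKGGGKGKGGGKG·GGKGKGGGKGKGGGKGGGKGKGGGKG.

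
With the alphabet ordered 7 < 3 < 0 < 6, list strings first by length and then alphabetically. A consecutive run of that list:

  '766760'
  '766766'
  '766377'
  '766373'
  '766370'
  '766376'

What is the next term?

The successor of 766376 increments the rightmost position that isn't already 6 and resets every position after it to 7.

766337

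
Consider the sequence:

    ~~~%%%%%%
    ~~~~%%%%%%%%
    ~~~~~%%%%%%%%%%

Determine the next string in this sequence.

~~~~~~%%%%%%%%%%%%

Term n consists of n ~'s, followed by 2n %'s, where the shown terms are n = 3, 4, 5.
Setting n = 6 gives 6, 12 characters in each block.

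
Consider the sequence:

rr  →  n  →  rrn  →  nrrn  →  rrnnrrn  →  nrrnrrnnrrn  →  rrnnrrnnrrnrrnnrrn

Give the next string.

From term 3 onward, concatenate the second-to-last term with the last: rr·n = rrn, n·rrn = nrrn, …
The next term joins nrrnrrnnrrn and rrnnrrnnrrnrrnnrrn.

nrrnrrnnrrnrrnnrrnnrrnrrnnrrn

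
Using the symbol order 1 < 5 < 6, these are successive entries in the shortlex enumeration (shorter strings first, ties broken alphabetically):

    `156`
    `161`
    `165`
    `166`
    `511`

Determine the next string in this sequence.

Find the rightmost character of 511 below 6, bump it to the next letter, and reset everything to its right to 1.

515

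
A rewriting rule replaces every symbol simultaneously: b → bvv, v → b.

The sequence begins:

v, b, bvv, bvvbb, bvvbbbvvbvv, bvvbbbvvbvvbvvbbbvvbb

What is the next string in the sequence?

Rewriting the 21 symbols of bvvbbbvvbvvbvvbbbvvbb one by one yields bvv b b bvv bvv bvv b b bvv b b bvv b b bvv bvv bvv b b bvv bvv; concatenated:

bvvbbbvvbvvbvvbbbvvbbbvvbbbvvbvvbvvbbbvvbvv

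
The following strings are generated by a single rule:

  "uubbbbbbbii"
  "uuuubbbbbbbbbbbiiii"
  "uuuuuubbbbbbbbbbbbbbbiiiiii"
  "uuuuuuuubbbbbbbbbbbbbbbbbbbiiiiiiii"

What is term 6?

uuuuuuuuuuuubbbbbbbbbbbbbbbbbbbbbbbbbbbiiiiiiiiiiii

Each string has the form u^{2n} b^{4n+3} i^{2n} (n = 1, 2, …).
At n = 6 the blocks have lengths 12, 27, 12.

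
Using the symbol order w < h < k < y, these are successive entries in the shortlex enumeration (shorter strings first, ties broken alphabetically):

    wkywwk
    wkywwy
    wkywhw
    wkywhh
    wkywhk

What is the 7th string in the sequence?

wkywkw

Continuing the enumeration 2 steps past wkywhk: wkywhk → wkywhy → (answer).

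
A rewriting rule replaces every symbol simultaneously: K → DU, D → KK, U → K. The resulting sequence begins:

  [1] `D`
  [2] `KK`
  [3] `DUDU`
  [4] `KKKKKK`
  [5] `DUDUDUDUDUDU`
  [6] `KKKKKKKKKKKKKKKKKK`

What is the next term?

Rewriting the 18 symbols of KKKKKKKKKKKKKKKKKK one by one yields DU DU DU DU DU DU DU DU DU DU DU DU DU DU DU DU DU DU; concatenated:

DUDUDUDUDUDUDUDUDUDUDUDUDUDUDUDUDUDU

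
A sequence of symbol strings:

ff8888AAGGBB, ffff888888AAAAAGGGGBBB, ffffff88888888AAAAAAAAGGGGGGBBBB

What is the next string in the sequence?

ffffffff8888888888AAAAAAAAAAAGGGGGGGGBBBBB

The n-th term is 2n f's then 2n+2 8's then 3n-1 A's then 2n G's then n+1 B's (n = 1, 2, …).
For the next term, n = 4, so the run lengths are 8, 10, 11, 8, 5.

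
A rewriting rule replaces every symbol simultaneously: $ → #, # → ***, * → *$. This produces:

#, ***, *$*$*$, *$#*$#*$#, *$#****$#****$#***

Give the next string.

*$#****$*$*$*$#****$*$*$*$#****$*$*$

φ(*$#****$#****$#***) expands symbol-by-symbol to *$ # *** *$ *$ *$ *$ # *** *$ *$ *$ *$ # *** *$ *$ *$; joining the 18 pieces gives the next term.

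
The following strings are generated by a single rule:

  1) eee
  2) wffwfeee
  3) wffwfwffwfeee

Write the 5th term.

wffwfwffwfwffwfwffwfeee

Each term is the previous one with wffwf prepended.
From wffwfwffwfeee, 2 further steps: wffwfwffwfeee → wffwfwffwfwffwfeee → (answer).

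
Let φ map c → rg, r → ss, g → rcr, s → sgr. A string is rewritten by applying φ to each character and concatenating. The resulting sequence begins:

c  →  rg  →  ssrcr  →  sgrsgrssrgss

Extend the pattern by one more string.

sgrrcrsssgrrcrsssgrsgrssrcrsgrsgr

Apply φ to sgrsgrssrgss symbol by symbol: s→sgr, g→rcr, r→ss, s→sgr, g→rcr, r→ss, s→sgr, s→sgr, r→ss, g→rcr, s→sgr, s→sgr; joined: sgr rcr ss sgr rcr ss sgr sgr ss rcr sgr sgr.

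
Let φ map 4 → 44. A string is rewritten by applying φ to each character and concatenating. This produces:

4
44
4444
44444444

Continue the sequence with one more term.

4444444444444444

Rewriting each symbol of 44444444: 4→44, 4→44, 4→44, 4→44, 4→44, 4→44, 4→44, 4→44, which concatenates to 44 44 44 44 44 44 44 44.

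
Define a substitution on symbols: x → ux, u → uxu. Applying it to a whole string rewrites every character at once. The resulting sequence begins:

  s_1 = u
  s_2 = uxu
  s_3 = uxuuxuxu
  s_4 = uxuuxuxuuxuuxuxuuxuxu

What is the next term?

Replace each of the 21 characters of uxuuxuxuuxuuxuxuuxuxu in place — uxu ux uxu uxu ux uxu ux uxu uxu ux uxu uxu ux uxu ux uxu uxu ux uxu ux uxu — and concatenate.

uxuuxuxuuxuuxuxuuxuxuuxuuxuxuuxuuxuxuuxuxuuxuuxuxuuxuxu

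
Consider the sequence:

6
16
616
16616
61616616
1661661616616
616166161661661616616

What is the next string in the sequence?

Each term (from the third on) is the two preceding terms concatenated in order: term 3 = 6·16 = 616.
The next term joins 1661661616616 and 616166161661661616616.

1661661616616616166161661661616616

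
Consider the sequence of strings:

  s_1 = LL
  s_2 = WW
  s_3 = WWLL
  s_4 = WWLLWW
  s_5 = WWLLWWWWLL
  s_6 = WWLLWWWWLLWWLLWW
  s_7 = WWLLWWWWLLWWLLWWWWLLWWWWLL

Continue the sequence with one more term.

Each term (from the third on) is the previous term followed by the one before it: term 3 = WW·LL = WWLL.
The next term joins WWLLWWWWLLWWLLWWWWLLWWWWLL and WWLLWWWWLLWWLLWW.

WWLLWWWWLLWWLLWWWWLLWWWWLLWWLLWWWWLLWWLLWW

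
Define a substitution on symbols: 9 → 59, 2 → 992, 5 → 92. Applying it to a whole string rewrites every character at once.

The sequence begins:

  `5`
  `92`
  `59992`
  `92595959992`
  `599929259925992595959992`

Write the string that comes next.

92595959992599929259599929259599929259925992595959992

φ(599929259925992595959992) expands symbol-by-symbol to 92 59 59 59 992 59 992 92 59 59 992 92 59 59 992 92 59 92 59 92 59 59 59 992; joining the 24 pieces gives the next term.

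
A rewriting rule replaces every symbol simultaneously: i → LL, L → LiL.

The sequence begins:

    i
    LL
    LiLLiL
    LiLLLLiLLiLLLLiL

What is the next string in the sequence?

LiLLLLiLLiLLiLLiLLLLiLLiLLLLiLLiLLiLLiLLLLiL

Replace each of the 16 characters of LiLLLLiLLiLLLLiL in place — LiL LL LiL LiL LiL LiL LL LiL LiL LL LiL LiL LiL LiL LL LiL — and concatenate.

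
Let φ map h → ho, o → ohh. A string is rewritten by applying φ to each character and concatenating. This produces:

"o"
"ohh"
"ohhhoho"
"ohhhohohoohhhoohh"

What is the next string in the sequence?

φ(ohhhohohoohhhoohh) expands symbol-by-symbol to ohh ho ho ho ohh ho ohh ho ohh ohh ho ho ho ohh ohh ho ho; joining the 17 pieces gives the next term.

ohhhohohoohhhoohhhoohhohhhohohoohhohhhoho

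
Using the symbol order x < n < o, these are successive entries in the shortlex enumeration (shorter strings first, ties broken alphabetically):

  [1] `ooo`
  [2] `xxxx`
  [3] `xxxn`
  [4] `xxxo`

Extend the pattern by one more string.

The successor of xxxo increments the rightmost position that isn't already o and resets every position after it to x.

xxnx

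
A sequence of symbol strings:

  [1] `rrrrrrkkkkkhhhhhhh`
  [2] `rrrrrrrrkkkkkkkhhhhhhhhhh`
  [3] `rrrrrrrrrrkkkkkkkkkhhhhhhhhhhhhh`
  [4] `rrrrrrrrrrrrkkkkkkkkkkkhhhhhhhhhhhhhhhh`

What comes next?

rrrrrrrrrrrrrrkkkkkkkkkkkkkhhhhhhhhhhhhhhhhhhh

Term n consists of 2n+2 r's, followed by 2n+1 k's, followed by 3n+1 h's, where the shown terms are n = 2, 3, 4, 5.
At n = 6 the blocks have lengths 14, 13, 19.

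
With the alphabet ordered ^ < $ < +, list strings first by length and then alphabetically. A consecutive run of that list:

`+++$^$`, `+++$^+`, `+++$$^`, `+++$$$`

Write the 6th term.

Advancing 2 positions from +++$$$ through +++$$$ → +++$$+ reaches term 6.

+++$+^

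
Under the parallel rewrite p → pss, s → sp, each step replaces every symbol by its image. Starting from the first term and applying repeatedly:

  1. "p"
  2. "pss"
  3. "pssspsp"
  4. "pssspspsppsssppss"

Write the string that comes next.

Rewriting the 17 symbols of pssspspsppsssppss one by one yields pss sp sp sp pss sp pss sp pss pss sp sp sp pss pss sp sp; concatenated:

pssspspsppsssppsssppsspssspspsppsspssspsp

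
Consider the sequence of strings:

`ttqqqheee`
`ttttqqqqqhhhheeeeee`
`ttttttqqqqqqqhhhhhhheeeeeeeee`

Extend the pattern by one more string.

ttttttttqqqqqqqqqhhhhhhhhhheeeeeeeeeeee

The n-th term is 2n t's then 2n+1 q's then 3n-2 h's then 3n e's (n = 1, 2, …).
At n = 4 the blocks have lengths 8, 9, 10, 12.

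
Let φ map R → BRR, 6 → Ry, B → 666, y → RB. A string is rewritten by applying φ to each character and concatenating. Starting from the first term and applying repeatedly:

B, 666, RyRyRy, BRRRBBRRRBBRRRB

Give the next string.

Replace each of the 15 characters of BRRRBBRRRBBRRRB in place — 666 BRR BRR BRR 666 666 BRR BRR BRR 666 666 BRR BRR BRR 666 — and concatenate.

666BRRBRRBRR666666BRRBRRBRR666666BRRBRRBRR666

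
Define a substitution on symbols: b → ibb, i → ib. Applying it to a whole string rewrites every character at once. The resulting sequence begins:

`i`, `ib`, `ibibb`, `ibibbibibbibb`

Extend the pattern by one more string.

ibibbibibbibbibibbibibbibbibibbibb

φ(ibibbibibbibb) expands symbol-by-symbol to ib ibb ib ibb ibb ib ibb ib ibb ibb ib ibb ibb; joining the 13 pieces gives the next term.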